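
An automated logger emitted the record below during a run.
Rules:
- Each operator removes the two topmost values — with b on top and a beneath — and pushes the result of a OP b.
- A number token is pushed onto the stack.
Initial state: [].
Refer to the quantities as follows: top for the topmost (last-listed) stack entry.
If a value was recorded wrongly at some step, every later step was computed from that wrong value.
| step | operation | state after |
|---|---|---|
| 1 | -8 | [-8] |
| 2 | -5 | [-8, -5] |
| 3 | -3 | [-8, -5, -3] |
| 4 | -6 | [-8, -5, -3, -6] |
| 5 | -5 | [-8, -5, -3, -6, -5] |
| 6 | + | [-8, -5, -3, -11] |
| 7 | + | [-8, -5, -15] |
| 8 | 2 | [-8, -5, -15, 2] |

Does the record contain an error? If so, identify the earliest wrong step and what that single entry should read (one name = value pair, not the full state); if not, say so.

step 7, top = -14

Recomputing the run from the initial state:
step 1: [-8]
step 2: [-8, -5]
step 3: [-8, -5, -3]
step 4: [-8, -5, -3, -6]
step 5: [-8, -5, -3, -6, -5]
step 6: [-8, -5, -3, -11]
step 7: [-8, -5, -14]
step 8: [-8, -5, -14, 2]
The first disagreement with the record is at step 7, where the value should be top = -14.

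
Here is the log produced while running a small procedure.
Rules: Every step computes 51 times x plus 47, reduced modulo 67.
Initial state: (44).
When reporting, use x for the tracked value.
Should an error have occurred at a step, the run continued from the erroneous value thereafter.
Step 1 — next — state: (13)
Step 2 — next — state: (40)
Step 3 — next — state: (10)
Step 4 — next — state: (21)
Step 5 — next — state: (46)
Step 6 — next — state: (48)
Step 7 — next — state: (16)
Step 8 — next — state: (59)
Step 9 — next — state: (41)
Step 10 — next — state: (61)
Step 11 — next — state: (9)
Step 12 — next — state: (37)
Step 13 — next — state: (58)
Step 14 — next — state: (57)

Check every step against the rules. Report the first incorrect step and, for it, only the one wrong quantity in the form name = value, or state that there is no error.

no error

step 1: x = (51*44 + 47) mod 67 = 13 -> verified
step 2: x = (51*13 + 47) mod 67 = 40 -> consistent with the log
step 3: x = (51*40 + 47) mod 67 = 10 -> no discrepancy
step 4: x = (51*10 + 47) mod 67 = 21 -> verified
step 5: x = (51*21 + 47) mod 67 = 46 -> verified
step 6: x = (51*46 + 47) mod 67 = 48 -> confirmed correct
step 7: x = (51*48 + 47) mod 67 = 16 -> confirmed correct
step 8: x = (51*16 + 47) mod 67 = 59 -> matches
step 9: x = (51*59 + 47) mod 67 = 41 -> agrees with the log
step 10: x = (51*41 + 47) mod 67 = 61 -> same as recorded
step 11: x = (51*61 + 47) mod 67 = 9 -> consistent with the log
step 12: x = (51*9 + 47) mod 67 = 37 -> no discrepancy
step 13: x = (51*37 + 47) mod 67 = 58 -> checks out
step 14: x = (51*58 + 47) mod 67 = 57 -> agrees with the log
The whole run recomputes cleanly — no discrepancies.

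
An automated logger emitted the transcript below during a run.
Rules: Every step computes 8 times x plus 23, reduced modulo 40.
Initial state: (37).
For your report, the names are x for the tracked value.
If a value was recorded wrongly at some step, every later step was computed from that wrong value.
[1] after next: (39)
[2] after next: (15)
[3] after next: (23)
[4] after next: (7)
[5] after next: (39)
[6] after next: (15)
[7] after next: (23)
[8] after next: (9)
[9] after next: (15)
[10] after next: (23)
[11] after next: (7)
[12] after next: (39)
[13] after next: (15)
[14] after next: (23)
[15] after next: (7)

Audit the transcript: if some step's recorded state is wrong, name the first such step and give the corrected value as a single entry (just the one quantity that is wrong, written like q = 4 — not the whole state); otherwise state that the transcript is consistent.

Recomputing the run from the initial state:
step 1: x = 39
step 2: x = 15
step 3: x = 23
step 4: x = 7
step 5: x = 39
step 6: x = 15
step 7: x = 23
step 8: x = 7
step 9: x = 39
step 10: x = 15
step 11: x = 23
step 12: x = 7
step 13: x = 39
step 14: x = 15
step 15: x = 23
The first disagreement with the transcript is at step 8, where the value should be x = 7.

step 8, x = 7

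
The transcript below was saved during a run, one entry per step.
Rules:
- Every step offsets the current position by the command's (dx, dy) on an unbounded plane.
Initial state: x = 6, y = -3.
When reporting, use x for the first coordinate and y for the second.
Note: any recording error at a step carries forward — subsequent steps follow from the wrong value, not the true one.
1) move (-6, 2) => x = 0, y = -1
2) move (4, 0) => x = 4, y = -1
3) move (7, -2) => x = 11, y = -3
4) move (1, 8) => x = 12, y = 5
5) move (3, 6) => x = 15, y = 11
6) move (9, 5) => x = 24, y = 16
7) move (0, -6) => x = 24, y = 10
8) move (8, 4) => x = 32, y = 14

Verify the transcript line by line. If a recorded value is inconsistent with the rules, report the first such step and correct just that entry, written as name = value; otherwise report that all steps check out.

no error

Step 1: x = 6 + (-6) = 0, y = -3 + (2) = -1 — checks out.
Step 2: x = 0 + (4) = 4, y = -1 + (0) = -1 — matches.
Step 3: x = 4 + (7) = 11, y = -1 + (-2) = -3 — checks out.
Step 4: x = 11 + (1) = 12, y = -3 + (8) = 5 — agrees with the transcript.
Step 5: x = 12 + (3) = 15, y = 5 + (6) = 11 — verified.
Step 6: x = 15 + (9) = 24, y = 11 + (5) = 16 — verified.
Step 7: x = 24 + (0) = 24, y = 16 + (-6) = 10 — matches.
Step 8: x = 24 + (8) = 32, y = 10 + (4) = 14 — consistent with the transcript.
The recomputation confirms every line.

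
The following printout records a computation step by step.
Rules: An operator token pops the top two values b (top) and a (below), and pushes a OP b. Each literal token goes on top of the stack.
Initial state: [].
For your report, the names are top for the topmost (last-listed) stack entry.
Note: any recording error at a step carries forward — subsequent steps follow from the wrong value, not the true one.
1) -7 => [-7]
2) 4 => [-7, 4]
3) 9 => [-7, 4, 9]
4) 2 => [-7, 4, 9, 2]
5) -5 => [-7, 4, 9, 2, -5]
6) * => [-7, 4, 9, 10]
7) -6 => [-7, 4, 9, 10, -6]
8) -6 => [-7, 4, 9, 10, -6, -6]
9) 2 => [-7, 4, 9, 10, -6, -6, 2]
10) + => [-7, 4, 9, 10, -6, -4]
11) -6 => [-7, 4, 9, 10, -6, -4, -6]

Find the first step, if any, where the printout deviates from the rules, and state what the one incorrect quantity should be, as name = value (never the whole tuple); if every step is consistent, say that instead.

step 6, top = -10

Step 1: push -7: top = -7 — exactly as logged.
Step 2: push 4: top = 4 — consistent with the printout.
Step 3: push 9: top = 9 — consistent with the printout.
Step 4: push 2: top = 2 — consistent with the printout.
Step 5: push -5: top = -5 — checks out.
Step 6: 2 * -5 = -10 — not what was recorded.
The earliest wrong entry is at step 6: it should read top = -10.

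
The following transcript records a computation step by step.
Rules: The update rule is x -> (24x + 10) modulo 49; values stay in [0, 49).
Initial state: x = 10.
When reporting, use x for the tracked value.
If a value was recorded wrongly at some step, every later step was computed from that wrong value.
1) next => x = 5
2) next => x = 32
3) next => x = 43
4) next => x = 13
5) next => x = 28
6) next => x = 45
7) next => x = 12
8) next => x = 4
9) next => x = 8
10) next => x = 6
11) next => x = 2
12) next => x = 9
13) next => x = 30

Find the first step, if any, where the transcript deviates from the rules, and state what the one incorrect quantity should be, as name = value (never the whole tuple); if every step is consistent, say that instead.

step 11, x = 7

Recomputing the run from the initial state:
step 1: x = 5
step 2: x = 32
step 3: x = 43
step 4: x = 13
step 5: x = 28
step 6: x = 45
step 7: x = 12
step 8: x = 4
step 9: x = 8
step 10: x = 6
step 11: x = 7
step 12: x = 31
step 13: x = 19
The first disagreement with the transcript is at step 11, where the value should be x = 7.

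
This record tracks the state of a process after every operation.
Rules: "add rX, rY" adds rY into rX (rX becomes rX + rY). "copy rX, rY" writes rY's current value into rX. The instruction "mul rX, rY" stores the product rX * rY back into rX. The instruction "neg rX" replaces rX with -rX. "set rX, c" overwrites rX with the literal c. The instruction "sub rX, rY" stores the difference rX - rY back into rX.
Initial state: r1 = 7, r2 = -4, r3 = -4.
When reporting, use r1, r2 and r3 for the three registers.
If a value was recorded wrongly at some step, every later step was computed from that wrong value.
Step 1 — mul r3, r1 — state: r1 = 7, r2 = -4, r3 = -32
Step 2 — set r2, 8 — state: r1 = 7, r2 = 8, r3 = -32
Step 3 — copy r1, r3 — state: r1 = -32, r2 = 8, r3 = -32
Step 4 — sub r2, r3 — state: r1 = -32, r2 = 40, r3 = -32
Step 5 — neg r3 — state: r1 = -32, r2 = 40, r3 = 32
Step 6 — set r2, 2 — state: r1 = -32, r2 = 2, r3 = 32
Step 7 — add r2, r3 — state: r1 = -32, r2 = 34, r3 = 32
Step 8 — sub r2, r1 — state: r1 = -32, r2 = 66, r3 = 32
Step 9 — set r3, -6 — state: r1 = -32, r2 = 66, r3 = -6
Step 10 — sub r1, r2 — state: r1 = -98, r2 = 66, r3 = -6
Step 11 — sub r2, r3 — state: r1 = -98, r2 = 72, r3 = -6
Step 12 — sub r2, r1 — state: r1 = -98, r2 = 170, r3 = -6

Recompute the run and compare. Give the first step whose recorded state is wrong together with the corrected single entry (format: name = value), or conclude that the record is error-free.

step 1, r3 = -28

Recomputing the run from the initial state:
step 1: r1 = 7, r2 = -4, r3 = -28
step 2: r1 = 7, r2 = 8, r3 = -28
step 3: r1 = -28, r2 = 8, r3 = -28
step 4: r1 = -28, r2 = 36, r3 = -28
step 5: r1 = -28, r2 = 36, r3 = 28
step 6: r1 = -28, r2 = 2, r3 = 28
step 7: r1 = -28, r2 = 30, r3 = 28
step 8: r1 = -28, r2 = 58, r3 = 28
step 9: r1 = -28, r2 = 58, r3 = -6
step 10: r1 = -86, r2 = 58, r3 = -6
step 11: r1 = -86, r2 = 64, r3 = -6
step 12: r1 = -86, r2 = 150, r3 = -6
The first disagreement with the record is at step 1, where the value should be r3 = -28.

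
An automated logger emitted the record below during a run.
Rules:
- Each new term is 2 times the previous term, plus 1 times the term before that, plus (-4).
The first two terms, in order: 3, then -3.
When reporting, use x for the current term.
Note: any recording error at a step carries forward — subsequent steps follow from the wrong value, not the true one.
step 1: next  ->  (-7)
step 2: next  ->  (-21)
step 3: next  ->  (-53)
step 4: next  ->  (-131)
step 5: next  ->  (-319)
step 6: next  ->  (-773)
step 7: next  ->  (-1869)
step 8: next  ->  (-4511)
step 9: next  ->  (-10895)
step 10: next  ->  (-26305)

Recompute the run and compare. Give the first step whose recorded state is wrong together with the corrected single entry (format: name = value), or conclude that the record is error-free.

step 8, x = -4515

Recomputing the run from the initial state:
step 1: x = -7
step 2: x = -21
step 3: x = -53
step 4: x = -131
step 5: x = -319
step 6: x = -773
step 7: x = -1869
step 8: x = -4515
step 9: x = -10903
step 10: x = -26325
The first disagreement with the record is at step 8, where the value should be x = -4515.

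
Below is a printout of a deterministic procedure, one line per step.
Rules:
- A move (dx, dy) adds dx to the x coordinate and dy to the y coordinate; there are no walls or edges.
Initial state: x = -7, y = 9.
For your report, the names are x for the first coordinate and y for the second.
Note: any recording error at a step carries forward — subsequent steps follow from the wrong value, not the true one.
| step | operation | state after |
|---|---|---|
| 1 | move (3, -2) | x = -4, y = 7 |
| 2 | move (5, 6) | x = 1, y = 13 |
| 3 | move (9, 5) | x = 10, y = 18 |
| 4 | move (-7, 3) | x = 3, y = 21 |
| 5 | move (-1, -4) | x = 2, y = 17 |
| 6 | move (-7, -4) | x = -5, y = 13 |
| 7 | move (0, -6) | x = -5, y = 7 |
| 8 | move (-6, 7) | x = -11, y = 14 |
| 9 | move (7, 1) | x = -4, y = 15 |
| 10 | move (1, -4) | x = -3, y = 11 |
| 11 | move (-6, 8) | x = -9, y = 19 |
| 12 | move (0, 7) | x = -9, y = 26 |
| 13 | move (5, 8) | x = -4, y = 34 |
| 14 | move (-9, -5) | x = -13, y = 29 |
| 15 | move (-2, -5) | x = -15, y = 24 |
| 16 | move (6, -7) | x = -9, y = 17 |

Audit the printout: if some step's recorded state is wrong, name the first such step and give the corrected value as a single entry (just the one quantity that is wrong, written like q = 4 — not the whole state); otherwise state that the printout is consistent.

1. x = -7 + (3) = -4, y = 9 + (-2) = 7 (consistent with the printout)
2. x = -4 + (5) = 1, y = 7 + (6) = 13 (same as recorded)
3. x = 1 + (9) = 10, y = 13 + (5) = 18 (matches)
4. x = 10 + (-7) = 3, y = 18 + (3) = 21 (agrees with the printout)
5. x = 3 + (-1) = 2, y = 21 + (-4) = 17 (checks out)
6. x = 2 + (-7) = -5, y = 17 + (-4) = 13 (no discrepancy)
7. x = -5 + (0) = -5, y = 13 + (-6) = 7 (verified)
8. x = -5 + (-6) = -11, y = 7 + (7) = 14 (consistent with the printout)
9. x = -11 + (7) = -4, y = 14 + (1) = 15 (same as recorded)
10. x = -4 + (1) = -3, y = 15 + (-4) = 11 (in agreement)
11. x = -3 + (-6) = -9, y = 11 + (8) = 19 (verified)
12. x = -9 + (0) = -9, y = 19 + (7) = 26 (confirmed correct)
13. x = -9 + (5) = -4, y = 26 + (8) = 34 (matches)
14. x = -4 + (-9) = -13, y = 34 + (-5) = 29 (exactly as logged)
15. x = -13 + (-2) = -15, y = 29 + (-5) = 24 (in agreement)
16. x = -15 + (6) = -9, y = 24 + (-7) = 17 (matches)
The recomputation confirms every line.

no error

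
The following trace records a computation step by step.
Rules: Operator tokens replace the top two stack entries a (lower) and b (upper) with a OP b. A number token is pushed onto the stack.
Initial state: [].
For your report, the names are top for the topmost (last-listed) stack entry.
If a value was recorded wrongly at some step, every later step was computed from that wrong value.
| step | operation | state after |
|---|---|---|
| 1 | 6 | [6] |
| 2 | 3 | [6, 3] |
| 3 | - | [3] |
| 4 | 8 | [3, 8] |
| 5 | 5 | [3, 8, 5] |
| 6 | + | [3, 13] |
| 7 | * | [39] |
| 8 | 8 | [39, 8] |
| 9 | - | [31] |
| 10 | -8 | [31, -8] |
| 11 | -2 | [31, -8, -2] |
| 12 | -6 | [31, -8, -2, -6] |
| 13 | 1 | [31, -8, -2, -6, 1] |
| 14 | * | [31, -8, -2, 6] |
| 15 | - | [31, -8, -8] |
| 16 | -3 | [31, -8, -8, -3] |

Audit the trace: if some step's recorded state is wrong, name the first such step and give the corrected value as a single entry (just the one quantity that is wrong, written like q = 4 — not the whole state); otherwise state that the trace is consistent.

Step 1: push 6: top = 6 — confirmed correct.
Step 2: push 3: top = 3 — agrees with the trace.
Step 3: 6 - 3 = 3 — exactly as logged.
Step 4: push 8: top = 8 — same as recorded.
Step 5: push 5: top = 5 — in agreement.
Step 6: 8 + 5 = 13 — in agreement.
Step 7: 3 * 13 = 39 — checks out.
Step 8: push 8: top = 8 — verified.
Step 9: 39 - 8 = 31 — same as recorded.
Step 10: push -8: top = -8 — verified.
Step 11: push -2: top = -2 — in agreement.
Step 12: push -6: top = -6 — matches.
Step 13: push 1: top = 1 — in agreement.
Step 14: -6 * 1 = -6 — first mismatch against the trace.
First incorrect step: 14; the correct value is top = -6.

step 14, top = -6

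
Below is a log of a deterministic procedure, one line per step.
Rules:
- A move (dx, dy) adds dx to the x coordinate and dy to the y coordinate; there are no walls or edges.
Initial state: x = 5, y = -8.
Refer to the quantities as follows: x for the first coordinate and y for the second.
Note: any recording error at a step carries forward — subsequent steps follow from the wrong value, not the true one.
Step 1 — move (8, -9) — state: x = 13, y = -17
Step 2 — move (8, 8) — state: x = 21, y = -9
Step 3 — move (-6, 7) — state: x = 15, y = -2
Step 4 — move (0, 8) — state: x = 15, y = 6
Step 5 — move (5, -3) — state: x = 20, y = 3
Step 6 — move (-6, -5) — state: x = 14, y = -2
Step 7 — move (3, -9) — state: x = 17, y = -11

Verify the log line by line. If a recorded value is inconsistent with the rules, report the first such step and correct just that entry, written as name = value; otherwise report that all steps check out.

no error

Step 1: x = 5 + (8) = 13, y = -8 + (-9) = -17 — verified.
Step 2: x = 13 + (8) = 21, y = -17 + (8) = -9 — verified.
Step 3: x = 21 + (-6) = 15, y = -9 + (7) = -2 — in agreement.
Step 4: x = 15 + (0) = 15, y = -2 + (8) = 6 — checks out.
Step 5: x = 15 + (5) = 20, y = 6 + (-3) = 3 — same as recorded.
Step 6: x = 20 + (-6) = 14, y = 3 + (-5) = -2 — exactly as logged.
Step 7: x = 14 + (3) = 17, y = -2 + (-9) = -11 — confirmed correct.
The whole run recomputes cleanly — no discrepancies.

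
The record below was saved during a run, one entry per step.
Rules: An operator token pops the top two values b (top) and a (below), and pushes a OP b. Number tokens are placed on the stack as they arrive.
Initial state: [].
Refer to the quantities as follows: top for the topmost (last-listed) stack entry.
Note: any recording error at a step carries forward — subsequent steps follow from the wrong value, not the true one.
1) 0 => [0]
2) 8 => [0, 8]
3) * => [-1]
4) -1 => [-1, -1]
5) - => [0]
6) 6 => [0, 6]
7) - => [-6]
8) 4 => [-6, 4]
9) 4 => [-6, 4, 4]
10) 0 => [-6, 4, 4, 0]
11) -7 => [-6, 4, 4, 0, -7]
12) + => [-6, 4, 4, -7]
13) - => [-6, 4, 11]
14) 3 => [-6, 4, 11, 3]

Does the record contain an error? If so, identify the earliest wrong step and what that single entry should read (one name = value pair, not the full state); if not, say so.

step 3, top = 0

1. push 0: top = 0 (no discrepancy)
2. push 8: top = 8 (exactly as logged)
3. 0 * 8 = 0 (not what was recorded)
First deviation found at step 3; the corrected entry is top = 0.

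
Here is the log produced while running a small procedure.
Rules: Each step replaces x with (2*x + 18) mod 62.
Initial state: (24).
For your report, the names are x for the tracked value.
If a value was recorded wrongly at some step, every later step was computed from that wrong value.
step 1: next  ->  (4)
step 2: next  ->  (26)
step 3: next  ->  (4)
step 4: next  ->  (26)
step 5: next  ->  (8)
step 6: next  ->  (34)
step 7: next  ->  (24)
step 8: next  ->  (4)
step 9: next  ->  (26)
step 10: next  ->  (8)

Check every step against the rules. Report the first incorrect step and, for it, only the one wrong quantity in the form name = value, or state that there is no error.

Recomputing the run from the initial state:
step 1: x = 4
step 2: x = 26
step 3: x = 8
step 4: x = 34
step 5: x = 24
step 6: x = 4
step 7: x = 26
step 8: x = 8
step 9: x = 34
step 10: x = 24
The first disagreement with the log is at step 3, where the value should be x = 8.

step 3, x = 8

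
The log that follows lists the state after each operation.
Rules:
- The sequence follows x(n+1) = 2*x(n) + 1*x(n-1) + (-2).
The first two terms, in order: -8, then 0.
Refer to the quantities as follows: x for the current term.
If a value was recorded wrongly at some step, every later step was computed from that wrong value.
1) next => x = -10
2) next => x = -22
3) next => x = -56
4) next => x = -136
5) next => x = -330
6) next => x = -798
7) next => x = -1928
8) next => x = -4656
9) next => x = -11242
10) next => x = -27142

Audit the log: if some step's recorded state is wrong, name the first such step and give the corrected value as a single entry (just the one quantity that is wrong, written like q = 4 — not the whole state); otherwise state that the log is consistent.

no error

Recomputing the run from the initial state:
step 1: x = -10
step 2: x = -22
step 3: x = -56
step 4: x = -136
step 5: x = -330
step 6: x = -798
step 7: x = -1928
step 8: x = -4656
step 9: x = -11242
step 10: x = -27142
This matches the log at every step.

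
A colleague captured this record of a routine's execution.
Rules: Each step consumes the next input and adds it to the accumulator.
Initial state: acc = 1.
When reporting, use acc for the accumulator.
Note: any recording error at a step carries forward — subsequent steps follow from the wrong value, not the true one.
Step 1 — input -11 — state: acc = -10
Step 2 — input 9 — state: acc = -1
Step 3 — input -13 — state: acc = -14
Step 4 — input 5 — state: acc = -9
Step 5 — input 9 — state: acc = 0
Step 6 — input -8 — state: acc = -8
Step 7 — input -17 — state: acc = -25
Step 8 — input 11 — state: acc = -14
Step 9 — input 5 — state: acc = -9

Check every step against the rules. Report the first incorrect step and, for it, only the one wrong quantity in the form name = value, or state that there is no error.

no error

step 1: acc = 1 + -11 = -10 -> verified
step 2: acc = -10 + 9 = -1 -> consistent with the record
step 3: acc = -1 + -13 = -14 -> no discrepancy
step 4: acc = -14 + 5 = -9 -> exactly as logged
step 5: acc = -9 + 9 = 0 -> checks out
step 6: acc = 0 + -8 = -8 -> no discrepancy
step 7: acc = -8 + -17 = -25 -> consistent with the record
step 8: acc = -25 + 11 = -14 -> confirmed correct
step 9: acc = -14 + 5 = -9 -> confirmed correct
All steps check out; nothing to correct.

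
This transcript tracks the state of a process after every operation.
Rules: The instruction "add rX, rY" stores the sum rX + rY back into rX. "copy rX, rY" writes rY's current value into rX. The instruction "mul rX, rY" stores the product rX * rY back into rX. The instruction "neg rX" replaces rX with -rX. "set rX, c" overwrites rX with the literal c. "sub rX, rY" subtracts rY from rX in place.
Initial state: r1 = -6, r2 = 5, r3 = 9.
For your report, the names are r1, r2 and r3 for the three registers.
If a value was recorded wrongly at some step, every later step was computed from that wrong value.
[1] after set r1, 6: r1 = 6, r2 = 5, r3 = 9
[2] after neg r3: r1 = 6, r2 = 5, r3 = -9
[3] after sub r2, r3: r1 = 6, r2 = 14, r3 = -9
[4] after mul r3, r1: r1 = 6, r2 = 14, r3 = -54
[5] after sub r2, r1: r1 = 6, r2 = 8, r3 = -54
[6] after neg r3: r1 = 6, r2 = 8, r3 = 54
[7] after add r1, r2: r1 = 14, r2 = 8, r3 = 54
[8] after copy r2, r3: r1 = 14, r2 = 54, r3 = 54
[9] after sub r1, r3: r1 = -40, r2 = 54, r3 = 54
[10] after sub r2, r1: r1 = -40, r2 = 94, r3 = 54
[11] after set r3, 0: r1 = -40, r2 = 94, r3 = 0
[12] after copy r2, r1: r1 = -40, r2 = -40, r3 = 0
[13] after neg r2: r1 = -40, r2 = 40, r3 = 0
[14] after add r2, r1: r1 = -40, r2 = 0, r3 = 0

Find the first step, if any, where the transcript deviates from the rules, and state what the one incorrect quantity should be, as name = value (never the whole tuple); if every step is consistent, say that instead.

no error

step 1: r1 = 6 -> confirmed correct
step 2: r3 = -(9) = -9 -> matches
step 3: r2 = 5 - -9 = 14 -> exactly as logged
step 4: r3 = -9 * 6 = -54 -> confirmed correct
step 5: r2 = 14 - 6 = 8 -> exactly as logged
step 6: r3 = -(-54) = 54 -> consistent with the transcript
step 7: r1 = 6 + 8 = 14 -> verified
step 8: r2 = 54 -> agrees with the transcript
step 9: r1 = 14 - 54 = -40 -> matches
step 10: r2 = 54 - -40 = 94 -> matches
step 11: r3 = 0 -> agrees with the transcript
step 12: r2 = -40 -> matches
step 13: r2 = -(-40) = 40 -> verified
step 14: r2 = 40 + -40 = 0 -> exactly as logged
No step deviates from the rules.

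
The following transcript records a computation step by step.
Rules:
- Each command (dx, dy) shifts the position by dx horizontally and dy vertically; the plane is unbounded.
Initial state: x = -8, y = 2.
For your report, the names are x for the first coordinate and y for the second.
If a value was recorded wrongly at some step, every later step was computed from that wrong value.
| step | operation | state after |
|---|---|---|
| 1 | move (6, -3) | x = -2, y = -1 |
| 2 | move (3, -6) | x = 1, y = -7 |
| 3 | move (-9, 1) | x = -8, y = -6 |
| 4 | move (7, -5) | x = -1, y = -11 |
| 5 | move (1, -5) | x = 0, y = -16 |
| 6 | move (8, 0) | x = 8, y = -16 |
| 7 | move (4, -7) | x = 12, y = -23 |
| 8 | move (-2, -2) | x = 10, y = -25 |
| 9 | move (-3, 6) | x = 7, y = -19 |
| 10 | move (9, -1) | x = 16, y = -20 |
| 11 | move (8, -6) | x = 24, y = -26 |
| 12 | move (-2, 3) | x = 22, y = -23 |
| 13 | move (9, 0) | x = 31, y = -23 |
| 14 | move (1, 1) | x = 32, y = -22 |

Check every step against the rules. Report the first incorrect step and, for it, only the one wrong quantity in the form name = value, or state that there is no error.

no error

Recomputing the run from the initial state:
step 1: x = -2, y = -1
step 2: x = 1, y = -7
step 3: x = -8, y = -6
step 4: x = -1, y = -11
step 5: x = 0, y = -16
step 6: x = 8, y = -16
step 7: x = 12, y = -23
step 8: x = 10, y = -25
step 9: x = 7, y = -19
step 10: x = 16, y = -20
step 11: x = 24, y = -26
step 12: x = 22, y = -23
step 13: x = 31, y = -23
step 14: x = 32, y = -22
This matches the transcript at every step.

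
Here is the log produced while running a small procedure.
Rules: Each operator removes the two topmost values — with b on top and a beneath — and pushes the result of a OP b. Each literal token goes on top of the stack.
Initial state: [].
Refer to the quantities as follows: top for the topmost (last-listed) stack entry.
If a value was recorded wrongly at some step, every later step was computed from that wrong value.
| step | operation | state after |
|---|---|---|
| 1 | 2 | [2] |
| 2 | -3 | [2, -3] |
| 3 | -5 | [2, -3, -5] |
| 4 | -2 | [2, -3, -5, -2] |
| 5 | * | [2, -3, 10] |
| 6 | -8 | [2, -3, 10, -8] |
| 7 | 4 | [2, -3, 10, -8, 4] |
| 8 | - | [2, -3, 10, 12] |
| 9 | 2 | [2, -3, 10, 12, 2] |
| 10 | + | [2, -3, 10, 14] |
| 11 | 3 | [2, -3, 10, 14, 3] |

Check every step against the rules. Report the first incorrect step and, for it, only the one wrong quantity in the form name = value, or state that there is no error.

step 8, top = -12

Recomputing the run from the initial state:
step 1: [2]
step 2: [2, -3]
step 3: [2, -3, -5]
step 4: [2, -3, -5, -2]
step 5: [2, -3, 10]
step 6: [2, -3, 10, -8]
step 7: [2, -3, 10, -8, 4]
step 8: [2, -3, 10, -12]
step 9: [2, -3, 10, -12, 2]
step 10: [2, -3, 10, -10]
step 11: [2, -3, 10, -10, 3]
The first disagreement with the log is at step 8, where the value should be top = -12.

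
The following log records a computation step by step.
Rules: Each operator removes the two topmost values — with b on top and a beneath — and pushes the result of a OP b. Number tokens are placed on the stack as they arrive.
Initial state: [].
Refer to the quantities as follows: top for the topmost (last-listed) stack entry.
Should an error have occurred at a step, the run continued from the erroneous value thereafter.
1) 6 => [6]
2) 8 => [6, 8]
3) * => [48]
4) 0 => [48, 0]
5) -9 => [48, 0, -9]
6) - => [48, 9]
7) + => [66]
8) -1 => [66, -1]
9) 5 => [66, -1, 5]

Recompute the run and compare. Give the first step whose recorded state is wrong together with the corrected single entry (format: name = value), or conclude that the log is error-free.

Step 1: push 6: top = 6 — checks out.
Step 2: push 8: top = 8 — same as recorded.
Step 3: 6 * 8 = 48 — no discrepancy.
Step 4: push 0: top = 0 — no discrepancy.
Step 5: push -9: top = -9 — checks out.
Step 6: 0 - -9 = 9 — confirmed correct.
Step 7: 48 + 9 = 57 — this is not what the log shows.
That makes step 7 the first incorrect line — top = 57 is what it should show.

step 7, top = 57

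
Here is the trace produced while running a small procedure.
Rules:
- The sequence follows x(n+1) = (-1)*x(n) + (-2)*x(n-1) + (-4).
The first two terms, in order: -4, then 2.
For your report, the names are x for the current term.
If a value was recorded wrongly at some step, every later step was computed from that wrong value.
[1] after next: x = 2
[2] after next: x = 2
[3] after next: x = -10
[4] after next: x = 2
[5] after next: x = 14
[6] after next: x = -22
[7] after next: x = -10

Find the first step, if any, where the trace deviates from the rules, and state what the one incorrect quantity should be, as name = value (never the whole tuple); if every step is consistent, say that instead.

step 2, x = -10

Step 1: x = -1*(2) + (-2)*(-4) + (-4) = 2 — same as recorded.
Step 2: x = -1*(2) + (-2)*(2) + (-4) = -10 — the entry is off here.
Conclusion: step 2 carries the first error; the entry should be x = -10.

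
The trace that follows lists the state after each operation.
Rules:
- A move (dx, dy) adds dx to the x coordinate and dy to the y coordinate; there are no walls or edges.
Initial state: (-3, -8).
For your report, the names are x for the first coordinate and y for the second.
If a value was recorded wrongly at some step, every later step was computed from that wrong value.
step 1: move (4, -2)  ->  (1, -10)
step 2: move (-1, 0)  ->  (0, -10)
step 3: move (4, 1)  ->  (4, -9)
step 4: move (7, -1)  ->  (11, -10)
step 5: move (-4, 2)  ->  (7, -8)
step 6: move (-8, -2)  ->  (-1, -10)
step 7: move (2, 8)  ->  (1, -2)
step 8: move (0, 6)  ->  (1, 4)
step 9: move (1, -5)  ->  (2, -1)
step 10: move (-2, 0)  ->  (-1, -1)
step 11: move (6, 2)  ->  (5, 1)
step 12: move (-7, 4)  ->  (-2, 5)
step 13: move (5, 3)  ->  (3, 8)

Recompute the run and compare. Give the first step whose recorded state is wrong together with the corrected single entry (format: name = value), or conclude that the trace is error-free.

step 10, x = 0

1. x = -3 + (4) = 1, y = -8 + (-2) = -10 (confirmed correct)
2. x = 1 + (-1) = 0, y = -10 + (0) = -10 (in agreement)
3. x = 0 + (4) = 4, y = -10 + (1) = -9 (matches)
4. x = 4 + (7) = 11, y = -9 + (-1) = -10 (in agreement)
5. x = 11 + (-4) = 7, y = -10 + (2) = -8 (verified)
6. x = 7 + (-8) = -1, y = -8 + (-2) = -10 (same as recorded)
7. x = -1 + (2) = 1, y = -10 + (8) = -2 (consistent with the trace)
8. x = 1 + (0) = 1, y = -2 + (6) = 4 (in agreement)
9. x = 1 + (1) = 2, y = 4 + (-5) = -1 (confirmed correct)
10. x = 2 + (-2) = 0, y = -1 + (0) = -1 (the recorded entry deviates here)
Conclusion: step 10 carries the first error; the entry should be x = 0.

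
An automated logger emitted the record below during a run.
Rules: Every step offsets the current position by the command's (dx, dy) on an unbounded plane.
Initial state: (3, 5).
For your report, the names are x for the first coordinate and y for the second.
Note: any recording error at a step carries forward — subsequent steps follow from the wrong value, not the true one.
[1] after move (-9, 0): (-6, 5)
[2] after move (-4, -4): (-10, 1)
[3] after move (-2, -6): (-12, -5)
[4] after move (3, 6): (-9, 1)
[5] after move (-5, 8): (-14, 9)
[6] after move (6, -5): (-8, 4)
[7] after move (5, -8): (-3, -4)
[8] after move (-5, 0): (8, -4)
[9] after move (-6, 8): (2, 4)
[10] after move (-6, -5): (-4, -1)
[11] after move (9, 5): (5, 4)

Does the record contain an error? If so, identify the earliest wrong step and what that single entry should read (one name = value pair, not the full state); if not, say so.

Step 1: x = 3 + (-9) = -6, y = 5 + (0) = 5 — agrees with the record.
Step 2: x = -6 + (-4) = -10, y = 5 + (-4) = 1 — consistent with the record.
Step 3: x = -10 + (-2) = -12, y = 1 + (-6) = -5 — checks out.
Step 4: x = -12 + (3) = -9, y = -5 + (6) = 1 — consistent with the record.
Step 5: x = -9 + (-5) = -14, y = 1 + (8) = 9 — agrees with the record.
Step 6: x = -14 + (6) = -8, y = 9 + (-5) = 4 — matches.
Step 7: x = -8 + (5) = -3, y = 4 + (-8) = -4 — checks out.
Step 8: x = -3 + (-5) = -8, y = -4 + (0) = -4 — the recorded entry deviates here.
First incorrect step: 8; the correct value is x = -8.

step 8, x = -8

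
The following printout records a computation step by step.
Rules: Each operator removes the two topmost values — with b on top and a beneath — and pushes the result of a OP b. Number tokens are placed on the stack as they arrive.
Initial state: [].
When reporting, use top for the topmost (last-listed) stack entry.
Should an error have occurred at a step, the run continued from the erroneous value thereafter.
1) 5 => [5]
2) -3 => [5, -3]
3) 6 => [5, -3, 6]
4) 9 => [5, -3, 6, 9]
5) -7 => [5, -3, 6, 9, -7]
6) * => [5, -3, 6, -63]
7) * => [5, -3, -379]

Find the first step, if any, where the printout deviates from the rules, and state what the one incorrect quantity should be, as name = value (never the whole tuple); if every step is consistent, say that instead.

1. push 5: top = 5 (exactly as logged)
2. push -3: top = -3 (checks out)
3. push 6: top = 6 (same as recorded)
4. push 9: top = 9 (checks out)
5. push -7: top = -7 (checks out)
6. 9 * -7 = -63 (same as recorded)
7. 6 * -63 = -378 (the recorded entry deviates here)
The earliest wrong entry is at step 7: it should read top = -378.

step 7, top = -378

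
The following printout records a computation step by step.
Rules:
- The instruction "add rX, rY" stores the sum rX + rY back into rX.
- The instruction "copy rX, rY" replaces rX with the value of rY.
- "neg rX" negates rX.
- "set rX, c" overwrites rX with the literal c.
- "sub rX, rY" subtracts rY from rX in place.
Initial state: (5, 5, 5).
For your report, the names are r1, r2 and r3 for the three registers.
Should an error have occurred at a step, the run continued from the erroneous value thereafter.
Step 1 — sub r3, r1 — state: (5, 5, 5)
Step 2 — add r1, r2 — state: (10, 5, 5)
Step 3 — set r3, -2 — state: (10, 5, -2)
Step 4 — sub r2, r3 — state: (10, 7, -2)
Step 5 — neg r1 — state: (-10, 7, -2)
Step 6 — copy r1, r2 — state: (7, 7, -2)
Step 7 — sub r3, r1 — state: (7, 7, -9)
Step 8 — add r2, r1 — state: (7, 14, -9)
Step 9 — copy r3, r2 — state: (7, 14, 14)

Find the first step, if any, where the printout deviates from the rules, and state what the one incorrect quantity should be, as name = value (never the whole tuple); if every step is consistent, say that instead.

1. r3 = 5 - 5 = 0 (first mismatch against the printout)
The earliest wrong entry is at step 1: it should read r3 = 0.

step 1, r3 = 0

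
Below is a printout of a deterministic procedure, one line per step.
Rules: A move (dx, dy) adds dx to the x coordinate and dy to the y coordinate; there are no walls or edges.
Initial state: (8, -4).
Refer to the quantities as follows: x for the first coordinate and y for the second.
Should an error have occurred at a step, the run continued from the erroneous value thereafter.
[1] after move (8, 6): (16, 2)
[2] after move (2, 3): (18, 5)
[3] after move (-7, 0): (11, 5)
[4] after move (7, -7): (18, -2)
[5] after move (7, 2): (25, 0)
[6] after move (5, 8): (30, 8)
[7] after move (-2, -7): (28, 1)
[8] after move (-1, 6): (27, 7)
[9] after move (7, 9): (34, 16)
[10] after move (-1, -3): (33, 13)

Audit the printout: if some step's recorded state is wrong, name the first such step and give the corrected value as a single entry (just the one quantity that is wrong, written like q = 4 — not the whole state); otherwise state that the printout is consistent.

Recomputing the run from the initial state:
step 1: x = 16, y = 2
step 2: x = 18, y = 5
step 3: x = 11, y = 5
step 4: x = 18, y = -2
step 5: x = 25, y = 0
step 6: x = 30, y = 8
step 7: x = 28, y = 1
step 8: x = 27, y = 7
step 9: x = 34, y = 16
step 10: x = 33, y = 13
This matches the printout at every step.

no error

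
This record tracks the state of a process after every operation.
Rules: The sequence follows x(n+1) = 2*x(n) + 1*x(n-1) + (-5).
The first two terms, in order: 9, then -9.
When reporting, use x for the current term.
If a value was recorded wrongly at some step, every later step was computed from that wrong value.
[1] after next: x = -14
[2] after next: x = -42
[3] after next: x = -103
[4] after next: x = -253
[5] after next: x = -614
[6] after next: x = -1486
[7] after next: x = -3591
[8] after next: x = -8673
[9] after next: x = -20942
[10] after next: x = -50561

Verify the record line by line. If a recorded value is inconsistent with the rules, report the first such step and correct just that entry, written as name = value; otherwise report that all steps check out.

Step 1: x = 2*(-9) + (1)*(9) + (-5) = -14 — consistent with the record.
Step 2: x = 2*(-14) + (1)*(-9) + (-5) = -42 — agrees with the record.
Step 3: x = 2*(-42) + (1)*(-14) + (-5) = -103 — exactly as logged.
Step 4: x = 2*(-103) + (1)*(-42) + (-5) = -253 — agrees with the record.
Step 5: x = 2*(-253) + (1)*(-103) + (-5) = -614 — consistent with the record.
Step 6: x = 2*(-614) + (1)*(-253) + (-5) = -1486 — same as recorded.
Step 7: x = 2*(-1486) + (1)*(-614) + (-5) = -3591 — no discrepancy.
Step 8: x = 2*(-3591) + (1)*(-1486) + (-5) = -8673 — checks out.
Step 9: x = 2*(-8673) + (1)*(-3591) + (-5) = -20942 — verified.
Step 10: x = 2*(-20942) + (1)*(-8673) + (-5) = -50562 — the record has a different value.
First deviation found at step 10; the corrected entry is x = -50562.

step 10, x = -50562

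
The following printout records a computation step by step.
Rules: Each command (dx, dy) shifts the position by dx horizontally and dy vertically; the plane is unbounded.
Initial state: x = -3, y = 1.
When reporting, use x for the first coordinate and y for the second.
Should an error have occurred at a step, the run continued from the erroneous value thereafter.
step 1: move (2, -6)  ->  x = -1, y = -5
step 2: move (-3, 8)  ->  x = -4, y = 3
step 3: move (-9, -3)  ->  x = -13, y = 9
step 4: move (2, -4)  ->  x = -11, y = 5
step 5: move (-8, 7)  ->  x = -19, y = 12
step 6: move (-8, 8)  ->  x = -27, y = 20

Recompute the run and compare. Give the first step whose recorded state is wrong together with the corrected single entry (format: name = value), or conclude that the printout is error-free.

Recomputing the run from the initial state:
step 1: x = -1, y = -5
step 2: x = -4, y = 3
step 3: x = -13, y = 0
step 4: x = -11, y = -4
step 5: x = -19, y = 3
step 6: x = -27, y = 11
The first disagreement with the printout is at step 3, where the value should be y = 0.

step 3, y = 0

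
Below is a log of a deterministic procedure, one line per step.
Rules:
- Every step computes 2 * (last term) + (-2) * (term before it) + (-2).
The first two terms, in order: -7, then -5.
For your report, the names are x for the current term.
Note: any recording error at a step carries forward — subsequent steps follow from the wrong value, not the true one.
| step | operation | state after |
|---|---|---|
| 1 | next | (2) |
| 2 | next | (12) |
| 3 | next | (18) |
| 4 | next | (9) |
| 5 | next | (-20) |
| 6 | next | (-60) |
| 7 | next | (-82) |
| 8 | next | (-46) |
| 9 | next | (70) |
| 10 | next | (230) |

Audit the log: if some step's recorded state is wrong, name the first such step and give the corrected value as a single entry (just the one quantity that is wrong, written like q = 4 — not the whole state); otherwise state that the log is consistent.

step 4, x = 10

Recomputing the run from the initial state:
step 1: x = 2
step 2: x = 12
step 3: x = 18
step 4: x = 10
step 5: x = -18
step 6: x = -58
step 7: x = -82
step 8: x = -50
step 9: x = 62
step 10: x = 222
The first disagreement with the log is at step 4, where the value should be x = 10.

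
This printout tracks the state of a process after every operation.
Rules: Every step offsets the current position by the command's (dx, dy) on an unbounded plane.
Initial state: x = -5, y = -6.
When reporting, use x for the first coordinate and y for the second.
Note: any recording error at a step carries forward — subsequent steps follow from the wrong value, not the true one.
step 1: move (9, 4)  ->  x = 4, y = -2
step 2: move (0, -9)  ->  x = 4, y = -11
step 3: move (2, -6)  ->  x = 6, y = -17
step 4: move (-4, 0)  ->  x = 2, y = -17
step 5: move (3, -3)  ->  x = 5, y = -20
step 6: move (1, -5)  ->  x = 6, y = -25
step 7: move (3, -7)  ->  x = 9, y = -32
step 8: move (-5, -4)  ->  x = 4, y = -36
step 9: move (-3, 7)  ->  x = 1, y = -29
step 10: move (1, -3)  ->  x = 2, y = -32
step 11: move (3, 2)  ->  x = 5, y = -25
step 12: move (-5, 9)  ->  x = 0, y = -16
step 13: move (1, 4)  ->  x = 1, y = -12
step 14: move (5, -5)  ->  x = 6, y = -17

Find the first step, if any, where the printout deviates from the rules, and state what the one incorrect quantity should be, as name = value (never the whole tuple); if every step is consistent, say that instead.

Step 1: x = -5 + (9) = 4, y = -6 + (4) = -2 — agrees with the printout.
Step 2: x = 4 + (0) = 4, y = -2 + (-9) = -11 — matches.
Step 3: x = 4 + (2) = 6, y = -11 + (-6) = -17 — verified.
Step 4: x = 6 + (-4) = 2, y = -17 + (0) = -17 — matches.
Step 5: x = 2 + (3) = 5, y = -17 + (-3) = -20 — confirmed correct.
Step 6: x = 5 + (1) = 6, y = -20 + (-5) = -25 — confirmed correct.
Step 7: x = 6 + (3) = 9, y = -25 + (-7) = -32 — confirmed correct.
Step 8: x = 9 + (-5) = 4, y = -32 + (-4) = -36 — no discrepancy.
Step 9: x = 4 + (-3) = 1, y = -36 + (7) = -29 — confirmed correct.
Step 10: x = 1 + (1) = 2, y = -29 + (-3) = -32 — consistent with the printout.
Step 11: x = 2 + (3) = 5, y = -32 + (2) = -30 — this is not what the printout shows.
The earliest wrong entry is at step 11: it should read y = -30.

step 11, y = -30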